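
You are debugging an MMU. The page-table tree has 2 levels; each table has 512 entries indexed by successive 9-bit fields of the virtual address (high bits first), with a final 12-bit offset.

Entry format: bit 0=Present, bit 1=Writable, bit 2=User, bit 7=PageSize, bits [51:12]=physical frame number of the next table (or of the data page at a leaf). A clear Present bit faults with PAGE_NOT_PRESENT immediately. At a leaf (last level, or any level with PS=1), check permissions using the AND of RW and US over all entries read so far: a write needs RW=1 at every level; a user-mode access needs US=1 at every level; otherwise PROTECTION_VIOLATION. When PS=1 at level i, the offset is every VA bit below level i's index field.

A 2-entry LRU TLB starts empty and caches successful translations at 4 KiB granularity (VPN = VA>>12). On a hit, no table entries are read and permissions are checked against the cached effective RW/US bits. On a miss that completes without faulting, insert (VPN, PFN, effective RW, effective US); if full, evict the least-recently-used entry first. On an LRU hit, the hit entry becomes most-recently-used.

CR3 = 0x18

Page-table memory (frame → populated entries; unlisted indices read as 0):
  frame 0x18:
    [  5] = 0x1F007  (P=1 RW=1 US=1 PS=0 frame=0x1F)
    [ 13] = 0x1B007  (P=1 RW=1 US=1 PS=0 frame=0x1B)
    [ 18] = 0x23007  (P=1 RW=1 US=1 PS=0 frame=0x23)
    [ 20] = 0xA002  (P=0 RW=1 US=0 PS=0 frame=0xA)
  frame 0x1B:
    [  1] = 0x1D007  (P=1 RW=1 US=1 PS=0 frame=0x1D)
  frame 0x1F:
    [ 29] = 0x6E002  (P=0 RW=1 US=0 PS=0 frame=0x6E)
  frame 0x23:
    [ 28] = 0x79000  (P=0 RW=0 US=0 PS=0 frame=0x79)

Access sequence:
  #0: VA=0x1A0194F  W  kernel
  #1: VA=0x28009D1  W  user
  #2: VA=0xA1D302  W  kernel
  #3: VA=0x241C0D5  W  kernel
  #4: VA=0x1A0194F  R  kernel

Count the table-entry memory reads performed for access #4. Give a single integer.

Trace:
#0 VA=0x1A0194F (w,kernel):
  L0: frame=0x18 idx=13 entry=0x1B007 [P=1 RW=1 US=1 PS=0]
  L1: frame=0x1B idx=1 entry=0x1D007 [P=1 RW=1 US=1 PS=0]
  ⇒ phys 0x1D94F  [2 reads]
#1 VA=0x28009D1 (w,user):
  L0: frame=0x18 idx=20 entry=0xA002 [P=0 RW=1 US=0 PS=0]
  → PAGE_NOT_PRESENT  (1 entries read)
#2 VA=0xA1D302 (w,kernel):
  L0: frame=0x18 idx=5 entry=0x1F007 [P=1 RW=1 US=1 PS=0]
  L1: frame=0x1F idx=29 entry=0x6E002 [P=0 RW=1 US=0 PS=0]
  → PAGE_NOT_PRESENT  (2 entries read)
#3 VA=0x241C0D5 (w,kernel):
  L0: frame=0x18 idx=18 entry=0x23007 [P=1 RW=1 US=1 PS=0]
  L1: frame=0x23 idx=28 entry=0x79000 [P=0 RW=0 US=0 PS=0]
  → PAGE_NOT_PRESENT  (2 entries read)
#4 VA=0x1A0194F (r,kernel):
  TLB hit vpn=0x1A01 → PA=0x1D94F

Entries read for #4: 0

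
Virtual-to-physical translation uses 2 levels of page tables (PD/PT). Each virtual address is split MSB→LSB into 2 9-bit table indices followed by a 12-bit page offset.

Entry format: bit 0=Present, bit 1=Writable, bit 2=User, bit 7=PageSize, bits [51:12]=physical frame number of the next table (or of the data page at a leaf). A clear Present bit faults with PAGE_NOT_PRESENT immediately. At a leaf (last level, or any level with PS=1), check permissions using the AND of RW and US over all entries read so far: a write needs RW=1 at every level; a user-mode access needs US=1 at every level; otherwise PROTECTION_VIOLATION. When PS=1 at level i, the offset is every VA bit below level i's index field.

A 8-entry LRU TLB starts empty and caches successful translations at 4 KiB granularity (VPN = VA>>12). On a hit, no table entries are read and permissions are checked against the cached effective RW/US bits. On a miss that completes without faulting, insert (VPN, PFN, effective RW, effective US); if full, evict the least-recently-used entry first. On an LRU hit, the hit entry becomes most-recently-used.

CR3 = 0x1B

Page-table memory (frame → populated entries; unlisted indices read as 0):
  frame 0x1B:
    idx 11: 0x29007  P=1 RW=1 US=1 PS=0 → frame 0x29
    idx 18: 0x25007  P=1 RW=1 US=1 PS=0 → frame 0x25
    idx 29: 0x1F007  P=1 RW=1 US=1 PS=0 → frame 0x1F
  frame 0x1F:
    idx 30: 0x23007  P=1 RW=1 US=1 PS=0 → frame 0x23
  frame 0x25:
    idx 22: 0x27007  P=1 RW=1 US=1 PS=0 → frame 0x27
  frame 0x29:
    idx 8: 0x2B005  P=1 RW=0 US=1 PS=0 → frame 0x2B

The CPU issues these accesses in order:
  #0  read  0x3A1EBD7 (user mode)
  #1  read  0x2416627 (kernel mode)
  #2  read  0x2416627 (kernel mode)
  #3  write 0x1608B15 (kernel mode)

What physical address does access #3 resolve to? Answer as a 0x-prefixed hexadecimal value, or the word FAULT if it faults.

Trace:
#0 VA=0x3A1EBD7 (r,user):
  L0 @0x1B[29] → 0x1F007  P=1,RW=1,US=1,PS=0
  L1 @0x1F[30] → 0x23007  P=1,RW=1,US=1,PS=0
  ⇒ phys 0x23BD7  [2 reads]
#1 VA=0x2416627 (r,kernel):
  L0 @0x1B[18] → 0x25007  P=1,RW=1,US=1,PS=0
  L1 @0x25[22] → 0x27007  P=1,RW=1,US=1,PS=0
  ⇒ phys 0x27627  [2 reads]
#2 VA=0x2416627 (r,kernel):
  TLB hit vpn=0x2416 → PA=0x27627
#3 VA=0x1608B15 (w,kernel):
  L0 @0x1B[11] → 0x29007  P=1,RW=1,US=1,PS=0
  L1 @0x29[8] → 0x2B005  P=1,RW=0,US=1,PS=0
  ✗ PROTECTION_VIOLATION  [2 reads]

Access #3 PA: FAULT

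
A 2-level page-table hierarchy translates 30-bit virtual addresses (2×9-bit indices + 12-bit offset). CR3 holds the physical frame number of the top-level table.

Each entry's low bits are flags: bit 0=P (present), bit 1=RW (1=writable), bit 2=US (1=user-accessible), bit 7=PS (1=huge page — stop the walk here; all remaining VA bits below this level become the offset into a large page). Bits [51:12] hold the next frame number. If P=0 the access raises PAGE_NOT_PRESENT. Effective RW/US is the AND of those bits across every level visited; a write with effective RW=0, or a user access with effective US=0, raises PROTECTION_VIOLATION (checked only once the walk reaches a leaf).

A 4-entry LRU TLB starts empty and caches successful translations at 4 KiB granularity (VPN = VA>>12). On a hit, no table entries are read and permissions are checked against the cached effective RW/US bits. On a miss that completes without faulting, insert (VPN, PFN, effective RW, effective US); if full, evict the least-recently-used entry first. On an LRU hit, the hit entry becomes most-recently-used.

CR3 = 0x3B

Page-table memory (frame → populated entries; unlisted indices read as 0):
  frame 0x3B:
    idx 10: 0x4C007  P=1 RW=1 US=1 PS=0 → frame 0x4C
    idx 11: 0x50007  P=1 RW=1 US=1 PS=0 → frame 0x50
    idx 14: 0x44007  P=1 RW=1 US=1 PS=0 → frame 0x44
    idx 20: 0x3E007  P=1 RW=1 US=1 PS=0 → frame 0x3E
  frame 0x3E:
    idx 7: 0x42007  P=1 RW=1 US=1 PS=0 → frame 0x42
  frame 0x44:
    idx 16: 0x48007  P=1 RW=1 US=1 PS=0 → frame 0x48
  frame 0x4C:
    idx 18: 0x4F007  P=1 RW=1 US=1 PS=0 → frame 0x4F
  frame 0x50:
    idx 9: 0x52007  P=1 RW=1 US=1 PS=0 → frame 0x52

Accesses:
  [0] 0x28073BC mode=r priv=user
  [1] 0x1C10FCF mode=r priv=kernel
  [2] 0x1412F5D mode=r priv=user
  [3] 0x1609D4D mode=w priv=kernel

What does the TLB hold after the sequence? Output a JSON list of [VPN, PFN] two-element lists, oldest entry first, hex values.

Walk each access:
#0 VA=0x28073BC (r,user):
  lvl0: tbl 0x3B, slot 20 ⇒ 0x3E007 (P1/RW1/US1/PS0)
  lvl1: tbl 0x3E, slot 7 ⇒ 0x42007 (P1/RW1/US1/PS0)
  ⇒ phys 0x423BC  [2 reads]
#1 VA=0x1C10FCF (r,kernel):
  lvl0: tbl 0x3B, slot 14 ⇒ 0x44007 (P1/RW1/US1/PS0)
  lvl1: tbl 0x44, slot 16 ⇒ 0x48007 (P1/RW1/US1/PS0)
  ⇒ phys 0x48FCF  [2 reads]
#2 VA=0x1412F5D (r,user):
  lvl0: tbl 0x3B, slot 10 ⇒ 0x4C007 (P1/RW1/US1/PS0)
  lvl1: tbl 0x4C, slot 18 ⇒ 0x4F007 (P1/RW1/US1/PS0)
  ⇒ phys 0x4FF5D  [2 reads]
#3 VA=0x1609D4D (w,kernel):
  lvl0: tbl 0x3B, slot 11 ⇒ 0x50007 (P1/RW1/US1/PS0)
  lvl1: tbl 0x50, slot 9 ⇒ 0x52007 (P1/RW1/US1/PS0)
  ⇒ phys 0x52D4D  [2 reads]

TLB: [["0x2807", "0x42"], ["0x1C10", "0x48"], ["0x1412", "0x4F"], ["0x1609", "0x52"]]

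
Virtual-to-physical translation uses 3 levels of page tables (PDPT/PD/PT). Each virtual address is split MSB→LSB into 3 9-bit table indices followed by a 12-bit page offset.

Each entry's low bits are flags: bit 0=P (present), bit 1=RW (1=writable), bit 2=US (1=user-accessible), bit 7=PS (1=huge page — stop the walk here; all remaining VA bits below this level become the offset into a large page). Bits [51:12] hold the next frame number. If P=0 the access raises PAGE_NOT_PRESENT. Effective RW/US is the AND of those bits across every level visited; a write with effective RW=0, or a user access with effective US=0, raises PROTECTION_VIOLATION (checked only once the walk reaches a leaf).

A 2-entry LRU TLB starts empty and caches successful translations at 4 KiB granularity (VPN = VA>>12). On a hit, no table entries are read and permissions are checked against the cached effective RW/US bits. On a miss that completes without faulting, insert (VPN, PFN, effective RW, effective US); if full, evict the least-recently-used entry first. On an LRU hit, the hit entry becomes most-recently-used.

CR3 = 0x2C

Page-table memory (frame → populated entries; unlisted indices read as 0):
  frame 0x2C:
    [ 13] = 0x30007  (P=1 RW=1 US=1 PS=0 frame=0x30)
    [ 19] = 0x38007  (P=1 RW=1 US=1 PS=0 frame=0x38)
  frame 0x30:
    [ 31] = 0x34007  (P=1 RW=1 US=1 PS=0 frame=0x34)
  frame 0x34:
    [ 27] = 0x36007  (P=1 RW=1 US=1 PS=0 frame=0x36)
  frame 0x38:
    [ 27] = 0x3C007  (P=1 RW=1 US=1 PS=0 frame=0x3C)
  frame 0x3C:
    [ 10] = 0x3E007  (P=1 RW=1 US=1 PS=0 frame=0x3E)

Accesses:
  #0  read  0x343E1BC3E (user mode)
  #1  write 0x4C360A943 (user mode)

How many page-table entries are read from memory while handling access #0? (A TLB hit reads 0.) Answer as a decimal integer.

Per-access translation:
#0 VA=0x343E1BC3E (r,user):
  L0: frame=0x2C idx=13 entry=0x30007 [P=1 RW=1 US=1 PS=0]
  L1: frame=0x30 idx=31 entry=0x34007 [P=1 RW=1 US=1 PS=0]
  L2: frame=0x34 idx=27 entry=0x36007 [P=1 RW=1 US=1 PS=0]
  ✓ 0x36C3E  — 3 lookups
#1 VA=0x4C360A943 (w,user):
  L0: frame=0x2C idx=19 entry=0x38007 [P=1 RW=1 US=1 PS=0]
  L1: frame=0x38 idx=27 entry=0x3C007 [P=1 RW=1 US=1 PS=0]
  L2: frame=0x3C idx=10 entry=0x3E007 [P=1 RW=1 US=1 PS=0]
  ✓ 0x3E943  — 3 lookups

Entries read for #0: 3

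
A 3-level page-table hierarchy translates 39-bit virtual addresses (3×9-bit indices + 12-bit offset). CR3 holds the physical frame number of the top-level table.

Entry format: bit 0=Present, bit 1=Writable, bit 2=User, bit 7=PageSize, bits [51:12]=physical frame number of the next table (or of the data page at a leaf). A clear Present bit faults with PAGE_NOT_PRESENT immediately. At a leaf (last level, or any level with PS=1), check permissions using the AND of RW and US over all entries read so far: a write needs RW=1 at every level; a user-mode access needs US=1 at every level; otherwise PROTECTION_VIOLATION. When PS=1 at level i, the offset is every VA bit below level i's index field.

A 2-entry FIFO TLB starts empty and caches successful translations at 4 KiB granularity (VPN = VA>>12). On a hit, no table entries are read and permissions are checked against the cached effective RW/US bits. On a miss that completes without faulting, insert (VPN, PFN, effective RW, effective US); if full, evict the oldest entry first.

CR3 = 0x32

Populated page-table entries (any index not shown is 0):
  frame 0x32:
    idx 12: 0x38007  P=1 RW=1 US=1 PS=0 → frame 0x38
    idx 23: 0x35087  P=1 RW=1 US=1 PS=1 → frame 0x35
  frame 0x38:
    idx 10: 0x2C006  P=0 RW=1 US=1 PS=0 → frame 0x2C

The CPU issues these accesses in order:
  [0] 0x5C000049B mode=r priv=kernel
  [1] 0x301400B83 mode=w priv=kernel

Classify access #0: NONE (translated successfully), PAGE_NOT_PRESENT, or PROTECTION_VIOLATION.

Per-access translation:
#0 VA=0x5C000049B (r,kernel):
  L0: frame=0x32 idx=23 entry=0x35087 [P=1 RW=1 US=1 PS=1]
  ✓ 0x3549B (huge @L0)  — 1 lookups
#1 VA=0x301400B83 (w,kernel):
  L0: frame=0x32 idx=12 entry=0x38007 [P=1 RW=1 US=1 PS=0]
  L1: frame=0x38 idx=10 entry=0x2C006 [P=0 RW=1 US=1 PS=0]
  ✗ PAGE_NOT_PRESENT  [2 reads]

Access #0 fault: NONE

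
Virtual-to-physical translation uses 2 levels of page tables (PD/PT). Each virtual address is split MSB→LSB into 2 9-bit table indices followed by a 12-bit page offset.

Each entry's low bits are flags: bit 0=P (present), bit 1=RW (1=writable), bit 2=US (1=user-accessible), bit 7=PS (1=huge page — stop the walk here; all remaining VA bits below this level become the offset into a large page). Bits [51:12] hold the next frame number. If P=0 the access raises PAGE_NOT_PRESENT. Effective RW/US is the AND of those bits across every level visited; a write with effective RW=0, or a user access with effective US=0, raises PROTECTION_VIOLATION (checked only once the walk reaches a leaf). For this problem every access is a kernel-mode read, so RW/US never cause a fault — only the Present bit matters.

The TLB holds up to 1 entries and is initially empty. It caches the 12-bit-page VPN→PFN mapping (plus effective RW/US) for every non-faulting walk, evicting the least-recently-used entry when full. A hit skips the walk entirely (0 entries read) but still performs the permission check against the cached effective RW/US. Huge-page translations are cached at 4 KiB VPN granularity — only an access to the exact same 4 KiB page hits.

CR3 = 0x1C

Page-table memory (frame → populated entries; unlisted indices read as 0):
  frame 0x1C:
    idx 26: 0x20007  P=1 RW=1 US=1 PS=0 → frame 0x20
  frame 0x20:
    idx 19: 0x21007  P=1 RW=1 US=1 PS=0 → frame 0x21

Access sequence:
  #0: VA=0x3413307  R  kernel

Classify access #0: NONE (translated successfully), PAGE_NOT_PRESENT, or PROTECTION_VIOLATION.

Trace:
#0 VA=0x3413307 (r,kernel):
  L0: frame=0x1C idx=26 entry=0x20007 [P=1 RW=1 US=1 PS=0]
  L1: frame=0x20 idx=19 entry=0x21007 [P=1 RW=1 US=1 PS=0]
  ✓ 0x21307  — 2 lookups

Access #0 fault: NONE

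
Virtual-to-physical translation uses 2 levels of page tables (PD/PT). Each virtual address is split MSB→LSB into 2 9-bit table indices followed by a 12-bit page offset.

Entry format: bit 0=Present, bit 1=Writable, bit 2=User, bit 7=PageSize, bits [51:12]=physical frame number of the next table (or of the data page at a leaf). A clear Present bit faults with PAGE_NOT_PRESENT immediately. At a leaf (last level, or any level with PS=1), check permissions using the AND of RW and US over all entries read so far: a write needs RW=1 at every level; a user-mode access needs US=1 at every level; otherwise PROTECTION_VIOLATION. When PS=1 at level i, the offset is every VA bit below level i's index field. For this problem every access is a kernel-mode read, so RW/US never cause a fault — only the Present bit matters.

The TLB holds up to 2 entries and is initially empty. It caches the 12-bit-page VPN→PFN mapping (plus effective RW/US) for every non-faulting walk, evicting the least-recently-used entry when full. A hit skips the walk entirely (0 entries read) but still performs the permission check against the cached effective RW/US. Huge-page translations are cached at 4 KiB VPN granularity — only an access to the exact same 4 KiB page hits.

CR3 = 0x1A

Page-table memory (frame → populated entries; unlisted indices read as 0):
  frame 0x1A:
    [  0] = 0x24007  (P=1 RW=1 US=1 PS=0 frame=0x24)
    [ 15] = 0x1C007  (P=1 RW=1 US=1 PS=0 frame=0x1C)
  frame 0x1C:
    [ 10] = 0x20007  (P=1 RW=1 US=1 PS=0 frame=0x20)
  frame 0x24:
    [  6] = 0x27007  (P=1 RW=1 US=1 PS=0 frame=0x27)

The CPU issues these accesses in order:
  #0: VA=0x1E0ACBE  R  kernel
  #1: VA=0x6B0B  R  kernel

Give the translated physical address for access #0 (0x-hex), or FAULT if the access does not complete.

Per-access translation:
#0 VA=0x1E0ACBE (r,kernel):
  L0: frame=0x1A idx=15 entry=0x1C007 [P=1 RW=1 US=1 PS=0]
  L1: frame=0x1C idx=10 entry=0x20007 [P=1 RW=1 US=1 PS=0]
  ✓ 0x20CBE  — 2 lookups
#1 VA=0x6B0B (r,kernel):
  L0: frame=0x1A idx=0 entry=0x24007 [P=1 RW=1 US=1 PS=0]
  L1: frame=0x24 idx=6 entry=0x27007 [P=1 RW=1 US=1 PS=0]
  ✓ 0x27B0B  — 2 lookups

Access #0 PA: 0x20CBE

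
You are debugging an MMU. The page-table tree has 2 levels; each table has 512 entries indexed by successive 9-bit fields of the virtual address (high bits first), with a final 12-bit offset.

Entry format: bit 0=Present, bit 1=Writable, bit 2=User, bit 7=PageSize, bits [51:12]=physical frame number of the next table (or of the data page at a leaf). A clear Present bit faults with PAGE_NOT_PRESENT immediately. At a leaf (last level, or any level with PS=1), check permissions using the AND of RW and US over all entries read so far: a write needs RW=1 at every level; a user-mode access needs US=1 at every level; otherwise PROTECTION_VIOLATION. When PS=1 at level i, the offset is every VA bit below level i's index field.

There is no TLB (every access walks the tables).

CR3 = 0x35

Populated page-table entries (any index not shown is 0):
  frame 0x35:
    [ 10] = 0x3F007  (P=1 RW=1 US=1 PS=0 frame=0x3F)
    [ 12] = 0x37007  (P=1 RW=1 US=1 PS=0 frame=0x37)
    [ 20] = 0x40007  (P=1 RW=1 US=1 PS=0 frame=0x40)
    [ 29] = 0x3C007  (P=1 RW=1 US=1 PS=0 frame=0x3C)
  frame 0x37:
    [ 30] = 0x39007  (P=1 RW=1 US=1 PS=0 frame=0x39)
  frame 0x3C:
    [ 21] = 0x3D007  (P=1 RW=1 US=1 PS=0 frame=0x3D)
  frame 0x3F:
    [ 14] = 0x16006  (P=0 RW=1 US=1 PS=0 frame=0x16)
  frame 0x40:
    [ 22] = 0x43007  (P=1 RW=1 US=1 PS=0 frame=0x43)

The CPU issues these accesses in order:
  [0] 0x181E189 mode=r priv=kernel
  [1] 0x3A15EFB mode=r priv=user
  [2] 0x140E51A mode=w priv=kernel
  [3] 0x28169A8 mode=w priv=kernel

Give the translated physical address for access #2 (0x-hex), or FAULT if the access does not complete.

Per-access translation:
#0 VA=0x181E189 (r,kernel):
  L0: frame=0x35 idx=12 entry=0x37007 [P=1 RW=1 US=1 PS=0]
  L1: frame=0x37 idx=30 entry=0x39007 [P=1 RW=1 US=1 PS=0]
  → PA=0x39189  (2 entries read)
#1 VA=0x3A15EFB (r,user):
  L0: frame=0x35 idx=29 entry=0x3C007 [P=1 RW=1 US=1 PS=0]
  L1: frame=0x3C idx=21 entry=0x3D007 [P=1 RW=1 US=1 PS=0]
  → PA=0x3DEFB  (2 entries read)
#2 VA=0x140E51A (w,kernel):
  L0: frame=0x35 idx=10 entry=0x3F007 [P=1 RW=1 US=1 PS=0]
  L1: frame=0x3F idx=14 entry=0x16006 [P=0 RW=1 US=1 PS=0]
  ✗ PAGE_NOT_PRESENT  [2 reads]
#3 VA=0x28169A8 (w,kernel):
  L0: frame=0x35 idx=20 entry=0x40007 [P=1 RW=1 US=1 PS=0]
  L1: frame=0x40 idx=22 entry=0x43007 [P=1 RW=1 US=1 PS=0]
  → PA=0x439A8  (2 entries read)

Access #2 PA: FAULT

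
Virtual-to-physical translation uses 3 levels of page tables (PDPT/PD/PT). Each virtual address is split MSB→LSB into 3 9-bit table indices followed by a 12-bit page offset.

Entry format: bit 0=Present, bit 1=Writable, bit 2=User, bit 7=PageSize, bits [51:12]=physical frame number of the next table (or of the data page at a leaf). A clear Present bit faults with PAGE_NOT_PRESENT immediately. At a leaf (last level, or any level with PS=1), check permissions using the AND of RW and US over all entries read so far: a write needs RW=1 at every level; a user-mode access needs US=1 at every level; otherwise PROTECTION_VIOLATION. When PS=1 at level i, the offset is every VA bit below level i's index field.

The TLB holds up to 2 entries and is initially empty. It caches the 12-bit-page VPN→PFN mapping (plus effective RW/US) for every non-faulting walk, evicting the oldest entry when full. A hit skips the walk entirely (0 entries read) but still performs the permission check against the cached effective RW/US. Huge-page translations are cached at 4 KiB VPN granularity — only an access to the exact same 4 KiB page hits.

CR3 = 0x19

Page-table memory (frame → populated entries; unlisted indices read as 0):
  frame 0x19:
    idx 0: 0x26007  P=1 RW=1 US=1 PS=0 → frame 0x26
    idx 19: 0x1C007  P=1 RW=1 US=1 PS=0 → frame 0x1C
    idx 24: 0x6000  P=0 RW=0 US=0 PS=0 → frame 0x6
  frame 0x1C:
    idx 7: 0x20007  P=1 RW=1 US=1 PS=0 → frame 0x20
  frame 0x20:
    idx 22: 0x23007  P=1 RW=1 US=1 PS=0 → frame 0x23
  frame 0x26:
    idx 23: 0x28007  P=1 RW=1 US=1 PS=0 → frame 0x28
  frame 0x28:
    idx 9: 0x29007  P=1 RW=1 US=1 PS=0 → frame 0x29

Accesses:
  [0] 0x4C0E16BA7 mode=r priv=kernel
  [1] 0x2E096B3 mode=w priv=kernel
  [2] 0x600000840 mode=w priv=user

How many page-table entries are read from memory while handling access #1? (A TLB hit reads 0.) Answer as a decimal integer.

Walk each access:
#0 VA=0x4C0E16BA7 (r,kernel):
  lvl0: tbl 0x19, slot 19 ⇒ 0x1C007 (P1/RW1/US1/PS0)
  lvl1: tbl 0x1C, slot 7 ⇒ 0x20007 (P1/RW1/US1/PS0)
  lvl2: tbl 0x20, slot 22 ⇒ 0x23007 (P1/RW1/US1/PS0)
  ⇒ phys 0x23BA7  [3 reads]
#1 VA=0x2E096B3 (w,kernel):
  lvl0: tbl 0x19, slot 0 ⇒ 0x26007 (P1/RW1/US1/PS0)
  lvl1: tbl 0x26, slot 23 ⇒ 0x28007 (P1/RW1/US1/PS0)
  lvl2: tbl 0x28, slot 9 ⇒ 0x29007 (P1/RW1/US1/PS0)
  ⇒ phys 0x296B3  [3 reads]
#2 VA=0x600000840 (w,user):
  lvl0: tbl 0x19, slot 24 ⇒ 0x6000 (P0/RW0/US0/PS0)
  ✗ PAGE_NOT_PRESENT  [1 reads]

Entries read for #1: 3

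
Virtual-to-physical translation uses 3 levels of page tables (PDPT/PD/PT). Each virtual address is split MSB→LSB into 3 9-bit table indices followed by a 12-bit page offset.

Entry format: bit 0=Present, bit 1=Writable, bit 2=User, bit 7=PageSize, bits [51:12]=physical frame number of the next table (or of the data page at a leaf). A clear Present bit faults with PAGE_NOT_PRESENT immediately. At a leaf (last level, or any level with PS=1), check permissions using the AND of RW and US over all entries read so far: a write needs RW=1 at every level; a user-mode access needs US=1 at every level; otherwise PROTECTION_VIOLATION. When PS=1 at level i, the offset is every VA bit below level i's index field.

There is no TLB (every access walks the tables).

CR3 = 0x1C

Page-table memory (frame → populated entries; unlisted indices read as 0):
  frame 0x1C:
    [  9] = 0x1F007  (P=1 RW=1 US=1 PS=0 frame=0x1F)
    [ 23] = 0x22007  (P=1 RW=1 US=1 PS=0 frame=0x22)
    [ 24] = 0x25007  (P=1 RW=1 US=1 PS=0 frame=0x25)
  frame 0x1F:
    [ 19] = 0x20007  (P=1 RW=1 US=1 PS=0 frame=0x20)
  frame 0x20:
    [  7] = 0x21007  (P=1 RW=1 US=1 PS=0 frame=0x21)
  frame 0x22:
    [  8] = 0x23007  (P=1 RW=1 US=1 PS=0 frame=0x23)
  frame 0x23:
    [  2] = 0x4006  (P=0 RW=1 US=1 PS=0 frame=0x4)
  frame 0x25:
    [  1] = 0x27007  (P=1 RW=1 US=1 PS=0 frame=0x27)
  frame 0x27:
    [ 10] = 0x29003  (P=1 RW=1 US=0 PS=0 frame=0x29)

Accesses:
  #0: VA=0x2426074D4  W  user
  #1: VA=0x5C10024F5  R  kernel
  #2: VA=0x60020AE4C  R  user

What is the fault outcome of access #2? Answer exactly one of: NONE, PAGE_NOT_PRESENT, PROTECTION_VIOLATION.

Walk each access:
#0 VA=0x2426074D4 (w,user):
  lvl0: tbl 0x1C, slot 9 ⇒ 0x1F007 (P1/RW1/US1/PS0)
  lvl1: tbl 0x1F, slot 19 ⇒ 0x20007 (P1/RW1/US1/PS0)
  lvl2: tbl 0x20, slot 7 ⇒ 0x21007 (P1/RW1/US1/PS0)
  → PA=0x214D4  (3 entries read)
#1 VA=0x5C10024F5 (r,kernel):
  lvl0: tbl 0x1C, slot 23 ⇒ 0x22007 (P1/RW1/US1/PS0)
  lvl1: tbl 0x22, slot 8 ⇒ 0x23007 (P1/RW1/US1/PS0)
  lvl2: tbl 0x23, slot 2 ⇒ 0x4006 (P0/RW1/US1/PS0)
  ⇒ fault: PAGE_NOT_PRESENT  — 3 lookups
#2 VA=0x60020AE4C (r,user):
  lvl0: tbl 0x1C, slot 24 ⇒ 0x25007 (P1/RW1/US1/PS0)
  lvl1: tbl 0x25, slot 1 ⇒ 0x27007 (P1/RW1/US1/PS0)
  lvl2: tbl 0x27, slot 10 ⇒ 0x29003 (P1/RW1/US0/PS0)
  ⇒ fault: PROTECTION_VIOLATION  — 3 lookups

Access #2 fault: PROTECTION_VIOLATION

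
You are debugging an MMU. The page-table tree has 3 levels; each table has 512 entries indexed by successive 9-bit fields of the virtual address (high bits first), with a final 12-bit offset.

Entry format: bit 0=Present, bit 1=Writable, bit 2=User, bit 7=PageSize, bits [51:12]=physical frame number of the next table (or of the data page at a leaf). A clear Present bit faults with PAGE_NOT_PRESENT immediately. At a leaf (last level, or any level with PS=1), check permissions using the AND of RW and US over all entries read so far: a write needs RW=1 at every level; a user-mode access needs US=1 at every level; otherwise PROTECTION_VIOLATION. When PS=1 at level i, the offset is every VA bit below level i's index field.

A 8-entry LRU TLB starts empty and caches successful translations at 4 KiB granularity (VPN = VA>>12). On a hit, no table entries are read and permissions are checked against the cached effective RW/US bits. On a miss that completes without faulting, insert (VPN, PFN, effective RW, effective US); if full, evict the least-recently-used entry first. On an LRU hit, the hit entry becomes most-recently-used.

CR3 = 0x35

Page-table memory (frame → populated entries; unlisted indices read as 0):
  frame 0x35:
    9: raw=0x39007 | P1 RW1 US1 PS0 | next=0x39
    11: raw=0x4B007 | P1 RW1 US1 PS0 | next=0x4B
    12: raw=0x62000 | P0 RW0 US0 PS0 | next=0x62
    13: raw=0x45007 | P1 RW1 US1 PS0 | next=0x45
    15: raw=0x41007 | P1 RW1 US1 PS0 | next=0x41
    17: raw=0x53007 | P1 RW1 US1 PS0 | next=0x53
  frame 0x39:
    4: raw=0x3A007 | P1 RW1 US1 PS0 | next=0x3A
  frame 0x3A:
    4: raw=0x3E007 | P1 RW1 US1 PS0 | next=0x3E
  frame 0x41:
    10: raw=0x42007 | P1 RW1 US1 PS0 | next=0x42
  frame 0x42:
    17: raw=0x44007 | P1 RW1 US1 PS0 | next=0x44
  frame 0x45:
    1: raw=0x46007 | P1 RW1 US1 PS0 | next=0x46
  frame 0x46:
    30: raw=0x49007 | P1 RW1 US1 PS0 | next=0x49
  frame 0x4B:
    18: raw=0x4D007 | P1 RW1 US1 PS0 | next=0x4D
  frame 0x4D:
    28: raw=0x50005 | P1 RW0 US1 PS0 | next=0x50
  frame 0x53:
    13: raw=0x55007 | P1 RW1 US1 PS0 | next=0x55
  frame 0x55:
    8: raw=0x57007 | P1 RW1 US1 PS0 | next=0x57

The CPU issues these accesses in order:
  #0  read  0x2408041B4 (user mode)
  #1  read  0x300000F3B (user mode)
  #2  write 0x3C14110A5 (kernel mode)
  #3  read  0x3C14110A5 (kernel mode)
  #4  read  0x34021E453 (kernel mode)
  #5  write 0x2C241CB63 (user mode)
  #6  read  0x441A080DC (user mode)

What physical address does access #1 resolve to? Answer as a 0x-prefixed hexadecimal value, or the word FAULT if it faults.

Trace:
#0 VA=0x2408041B4 (r,user):
  L0: frame=0x35 idx=9 entry=0x39007 [P=1 RW=1 US=1 PS=0]
  L1: frame=0x39 idx=4 entry=0x3A007 [P=1 RW=1 US=1 PS=0]
  L2: frame=0x3A idx=4 entry=0x3E007 [P=1 RW=1 US=1 PS=0]
  ✓ 0x3E1B4  — 3 lookups
#1 VA=0x300000F3B (r,user):
  L0: frame=0x35 idx=12 entry=0x62000 [P=0 RW=0 US=0 PS=0]
  ✗ PAGE_NOT_PRESENT  [1 reads]
#2 VA=0x3C14110A5 (w,kernel):
  L0: frame=0x35 idx=15 entry=0x41007 [P=1 RW=1 US=1 PS=0]
  L1: frame=0x41 idx=10 entry=0x42007 [P=1 RW=1 US=1 PS=0]
  L2: frame=0x42 idx=17 entry=0x44007 [P=1 RW=1 US=1 PS=0]
  ✓ 0x440A5  — 3 lookups
#3 VA=0x3C14110A5 (r,kernel):
  TLB hit vpn=0x3C1411 → PA=0x440A5
#4 VA=0x34021E453 (r,kernel):
  L0: frame=0x35 idx=13 entry=0x45007 [P=1 RW=1 US=1 PS=0]
  L1: frame=0x45 idx=1 entry=0x46007 [P=1 RW=1 US=1 PS=0]
  L2: frame=0x46 idx=30 entry=0x49007 [P=1 RW=1 US=1 PS=0]
  ✓ 0x49453  — 3 lookups
#5 VA=0x2C241CB63 (w,user):
  L0: frame=0x35 idx=11 entry=0x4B007 [P=1 RW=1 US=1 PS=0]
  L1: frame=0x4B idx=18 entry=0x4D007 [P=1 RW=1 US=1 PS=0]
  L2: frame=0x4D idx=28 entry=0x50005 [P=1 RW=0 US=1 PS=0]
  ✗ PROTECTION_VIOLATION  [3 reads]
#6 VA=0x441A080DC (r,user):
  L0: frame=0x35 idx=17 entry=0x53007 [P=1 RW=1 US=1 PS=0]
  L1: frame=0x53 idx=13 entry=0x55007 [P=1 RW=1 US=1 PS=0]
  L2: frame=0x55 idx=8 entry=0x57007 [P=1 RW=1 US=1 PS=0]
  ✓ 0x570DC  — 3 lookups

Access #1 PA: FAULT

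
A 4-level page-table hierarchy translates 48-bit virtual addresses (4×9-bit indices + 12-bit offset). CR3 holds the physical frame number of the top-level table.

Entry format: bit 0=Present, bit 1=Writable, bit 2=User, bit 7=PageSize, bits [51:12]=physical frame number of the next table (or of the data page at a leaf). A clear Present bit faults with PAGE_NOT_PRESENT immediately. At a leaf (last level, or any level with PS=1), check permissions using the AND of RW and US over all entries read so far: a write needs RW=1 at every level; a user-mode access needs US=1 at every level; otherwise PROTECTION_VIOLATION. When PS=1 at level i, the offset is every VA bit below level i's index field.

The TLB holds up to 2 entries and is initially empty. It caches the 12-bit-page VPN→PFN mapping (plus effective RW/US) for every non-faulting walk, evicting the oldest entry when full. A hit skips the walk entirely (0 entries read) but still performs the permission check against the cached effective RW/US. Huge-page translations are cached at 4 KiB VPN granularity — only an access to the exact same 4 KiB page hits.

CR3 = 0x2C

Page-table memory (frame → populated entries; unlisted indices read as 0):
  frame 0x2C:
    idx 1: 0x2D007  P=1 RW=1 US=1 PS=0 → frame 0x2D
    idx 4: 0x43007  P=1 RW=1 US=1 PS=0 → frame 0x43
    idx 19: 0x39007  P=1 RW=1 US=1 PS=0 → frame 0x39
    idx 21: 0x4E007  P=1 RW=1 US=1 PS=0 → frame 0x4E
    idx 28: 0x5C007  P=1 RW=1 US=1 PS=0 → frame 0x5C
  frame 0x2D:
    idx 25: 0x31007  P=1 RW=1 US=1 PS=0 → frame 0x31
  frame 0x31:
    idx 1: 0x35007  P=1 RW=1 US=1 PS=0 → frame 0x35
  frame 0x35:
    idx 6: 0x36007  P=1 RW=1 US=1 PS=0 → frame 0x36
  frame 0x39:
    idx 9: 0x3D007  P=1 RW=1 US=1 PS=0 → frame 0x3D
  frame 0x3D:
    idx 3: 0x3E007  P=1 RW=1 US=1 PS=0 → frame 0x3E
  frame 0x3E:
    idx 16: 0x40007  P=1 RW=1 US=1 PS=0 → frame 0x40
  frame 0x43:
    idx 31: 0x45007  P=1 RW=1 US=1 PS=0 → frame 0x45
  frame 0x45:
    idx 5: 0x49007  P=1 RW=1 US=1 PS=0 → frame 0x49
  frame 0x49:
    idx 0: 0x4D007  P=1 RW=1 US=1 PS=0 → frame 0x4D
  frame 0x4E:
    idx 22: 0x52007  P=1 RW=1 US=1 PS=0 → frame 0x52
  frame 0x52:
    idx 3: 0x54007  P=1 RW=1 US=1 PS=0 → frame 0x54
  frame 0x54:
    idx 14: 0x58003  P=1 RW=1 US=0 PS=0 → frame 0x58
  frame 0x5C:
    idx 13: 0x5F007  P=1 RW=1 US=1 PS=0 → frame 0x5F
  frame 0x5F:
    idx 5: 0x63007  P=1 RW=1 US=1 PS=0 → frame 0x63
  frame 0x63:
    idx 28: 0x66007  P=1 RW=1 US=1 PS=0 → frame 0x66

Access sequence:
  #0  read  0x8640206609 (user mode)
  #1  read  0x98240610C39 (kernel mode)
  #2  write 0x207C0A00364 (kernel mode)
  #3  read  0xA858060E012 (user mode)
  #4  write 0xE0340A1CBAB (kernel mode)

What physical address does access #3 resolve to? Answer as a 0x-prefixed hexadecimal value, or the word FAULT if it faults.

Per-access translation:
#0 VA=0x8640206609 (r,user):
  [0] read 0x2C idx=1: raw=0x2D007 flags P=1 W=1 U=1 S=0
  [1] read 0x2D idx=25: raw=0x31007 flags P=1 W=1 U=1 S=0
  [2] read 0x31 idx=1: raw=0x35007 flags P=1 W=1 U=1 S=0
  [3] read 0x35 idx=6: raw=0x36007 flags P=1 W=1 U=1 S=0
  → PA=0x36609  (4 entries read)
#1 VA=0x98240610C39 (r,kernel):
  [0] read 0x2C idx=19: raw=0x39007 flags P=1 W=1 U=1 S=0
  [1] read 0x39 idx=9: raw=0x3D007 flags P=1 W=1 U=1 S=0
  [2] read 0x3D idx=3: raw=0x3E007 flags P=1 W=1 U=1 S=0
  [3] read 0x3E idx=16: raw=0x40007 flags P=1 W=1 U=1 S=0
  → PA=0x40C39  (4 entries read)
#2 VA=0x207C0A00364 (w,kernel):
  [0] read 0x2C idx=4: raw=0x43007 flags P=1 W=1 U=1 S=0
  [1] read 0x43 idx=31: raw=0x45007 flags P=1 W=1 U=1 S=0
  [2] read 0x45 idx=5: raw=0x49007 flags P=1 W=1 U=1 S=0
  [3] read 0x49 idx=0: raw=0x4D007 flags P=1 W=1 U=1 S=0
  → PA=0x4D364  (4 entries read)
#3 VA=0xA858060E012 (r,user):
  [0] read 0x2C idx=21: raw=0x4E007 flags P=1 W=1 U=1 S=0
  [1] read 0x4E idx=22: raw=0x52007 flags P=1 W=1 U=1 S=0
  [2] read 0x52 idx=3: raw=0x54007 flags P=1 W=1 U=1 S=0
  [3] read 0x54 idx=14: raw=0x58003 flags P=1 W=1 U=0 S=0
  ⇒ fault: PROTECTION_VIOLATION  — 4 lookups
#4 VA=0xE0340A1CBAB (w,kernel):
  [0] read 0x2C idx=28: raw=0x5C007 flags P=1 W=1 U=1 S=0
  [1] read 0x5C idx=13: raw=0x5F007 flags P=1 W=1 U=1 S=0
  [2] read 0x5F idx=5: raw=0x63007 flags P=1 W=1 U=1 S=0
  [3] read 0x63 idx=28: raw=0x66007 flags P=1 W=1 U=1 S=0
  → PA=0x66BAB  (4 entries read)

Access #3 PA: FAULT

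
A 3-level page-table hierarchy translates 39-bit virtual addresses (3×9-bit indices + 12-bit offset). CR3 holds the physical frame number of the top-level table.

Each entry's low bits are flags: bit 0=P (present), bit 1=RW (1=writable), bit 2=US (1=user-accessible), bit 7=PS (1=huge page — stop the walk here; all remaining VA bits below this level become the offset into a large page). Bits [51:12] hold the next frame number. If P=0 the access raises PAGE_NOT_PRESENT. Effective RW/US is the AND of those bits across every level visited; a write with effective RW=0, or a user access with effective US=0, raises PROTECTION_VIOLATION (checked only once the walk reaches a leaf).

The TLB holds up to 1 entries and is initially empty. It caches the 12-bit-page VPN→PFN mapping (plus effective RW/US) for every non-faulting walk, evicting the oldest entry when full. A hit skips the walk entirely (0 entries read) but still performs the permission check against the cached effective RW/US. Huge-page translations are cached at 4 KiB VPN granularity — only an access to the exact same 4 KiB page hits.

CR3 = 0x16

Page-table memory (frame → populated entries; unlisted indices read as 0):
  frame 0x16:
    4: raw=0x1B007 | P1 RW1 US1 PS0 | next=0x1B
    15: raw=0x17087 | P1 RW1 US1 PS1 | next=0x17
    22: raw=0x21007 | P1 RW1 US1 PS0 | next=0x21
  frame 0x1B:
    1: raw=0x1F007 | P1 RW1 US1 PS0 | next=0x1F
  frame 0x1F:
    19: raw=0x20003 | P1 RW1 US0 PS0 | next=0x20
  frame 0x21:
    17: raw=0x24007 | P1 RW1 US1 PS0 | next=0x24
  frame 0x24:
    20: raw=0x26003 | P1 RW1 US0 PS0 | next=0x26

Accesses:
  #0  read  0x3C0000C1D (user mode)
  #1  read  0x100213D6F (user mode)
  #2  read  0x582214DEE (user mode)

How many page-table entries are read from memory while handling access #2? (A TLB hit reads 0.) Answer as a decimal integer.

Walk each access:
#0 VA=0x3C0000C1D (r,user):
  L0 @0x16[15] → 0x17087  P=1,RW=1,US=1,PS=1
  ✓ 0x17C1D (huge @L0)  — 1 lookups
#1 VA=0x100213D6F (r,user):
  L0 @0x16[4] → 0x1B007  P=1,RW=1,US=1,PS=0
  L1 @0x1B[1] → 0x1F007  P=1,RW=1,US=1,PS=0
  L2 @0x1F[19] → 0x20003  P=1,RW=1,US=0,PS=0
  ✗ PROTECTION_VIOLATION  [3 reads]
#2 VA=0x582214DEE (r,user):
  L0 @0x16[22] → 0x21007  P=1,RW=1,US=1,PS=0
  L1 @0x21[17] → 0x24007  P=1,RW=1,US=1,PS=0
  L2 @0x24[20] → 0x26003  P=1,RW=1,US=0,PS=0
  ✗ PROTECTION_VIOLATION  [3 reads]

Entries read for #2: 3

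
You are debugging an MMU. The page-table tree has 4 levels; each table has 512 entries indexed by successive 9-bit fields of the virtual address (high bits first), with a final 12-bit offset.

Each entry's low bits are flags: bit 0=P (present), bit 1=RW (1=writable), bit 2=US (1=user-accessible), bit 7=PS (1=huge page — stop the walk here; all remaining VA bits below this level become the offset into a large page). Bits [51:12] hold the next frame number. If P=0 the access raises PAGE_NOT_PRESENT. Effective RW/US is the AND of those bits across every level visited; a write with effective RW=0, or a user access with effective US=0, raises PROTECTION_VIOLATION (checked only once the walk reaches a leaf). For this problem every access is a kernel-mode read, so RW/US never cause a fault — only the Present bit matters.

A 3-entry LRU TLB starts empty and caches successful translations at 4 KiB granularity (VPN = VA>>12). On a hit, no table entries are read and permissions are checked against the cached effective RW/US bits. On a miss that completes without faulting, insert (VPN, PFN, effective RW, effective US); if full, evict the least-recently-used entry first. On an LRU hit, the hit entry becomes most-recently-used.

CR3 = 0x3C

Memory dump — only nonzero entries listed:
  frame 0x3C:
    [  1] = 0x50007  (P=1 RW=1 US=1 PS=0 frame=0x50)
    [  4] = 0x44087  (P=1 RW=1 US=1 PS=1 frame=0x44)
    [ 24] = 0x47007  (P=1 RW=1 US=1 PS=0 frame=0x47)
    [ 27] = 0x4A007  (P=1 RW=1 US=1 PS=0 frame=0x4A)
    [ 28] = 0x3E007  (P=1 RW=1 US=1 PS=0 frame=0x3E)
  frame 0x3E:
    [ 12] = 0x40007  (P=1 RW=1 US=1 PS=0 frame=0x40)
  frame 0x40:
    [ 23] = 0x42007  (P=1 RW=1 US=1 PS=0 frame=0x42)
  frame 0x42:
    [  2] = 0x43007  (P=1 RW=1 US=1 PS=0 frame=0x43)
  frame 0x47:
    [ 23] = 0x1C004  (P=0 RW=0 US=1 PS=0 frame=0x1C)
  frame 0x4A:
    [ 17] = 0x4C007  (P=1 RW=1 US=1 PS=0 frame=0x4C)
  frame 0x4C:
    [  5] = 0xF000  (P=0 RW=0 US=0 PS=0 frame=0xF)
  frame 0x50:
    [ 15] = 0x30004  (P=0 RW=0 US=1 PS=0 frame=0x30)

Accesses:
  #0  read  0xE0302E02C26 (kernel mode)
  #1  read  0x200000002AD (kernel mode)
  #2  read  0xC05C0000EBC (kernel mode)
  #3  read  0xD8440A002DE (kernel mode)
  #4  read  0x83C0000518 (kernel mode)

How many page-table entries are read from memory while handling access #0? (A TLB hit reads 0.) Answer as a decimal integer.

Per-access translation:
#0 VA=0xE0302E02C26 (r,kernel):
  lvl0: tbl 0x3C, slot 28 ⇒ 0x3E007 (P1/RW1/US1/PS0)
  lvl1: tbl 0x3E, slot 12 ⇒ 0x40007 (P1/RW1/US1/PS0)
  lvl2: tbl 0x40, slot 23 ⇒ 0x42007 (P1/RW1/US1/PS0)
  lvl3: tbl 0x42, slot 2 ⇒ 0x43007 (P1/RW1/US1/PS0)
  ✓ 0x43C26  — 4 lookups
#1 VA=0x200000002AD (r,kernel):
  lvl0: tbl 0x3C, slot 4 ⇒ 0x44087 (P1/RW1/US1/PS1)
  ✓ 0x442AD (huge @L0)  — 1 lookups
#2 VA=0xC05C0000EBC (r,kernel):
  lvl0: tbl 0x3C, slot 24 ⇒ 0x47007 (P1/RW1/US1/PS0)
  lvl1: tbl 0x47, slot 23 ⇒ 0x1C004 (P0/RW0/US1/PS0)
  ⇒ fault: PAGE_NOT_PRESENT  — 2 lookups
#3 VA=0xD8440A002DE (r,kernel):
  lvl0: tbl 0x3C, slot 27 ⇒ 0x4A007 (P1/RW1/US1/PS0)
  lvl1: tbl 0x4A, slot 17 ⇒ 0x4C007 (P1/RW1/US1/PS0)
  lvl2: tbl 0x4C, slot 5 ⇒ 0xF000 (P0/RW0/US0/PS0)
  ⇒ fault: PAGE_NOT_PRESENT  — 3 lookups
#4 VA=0x83C0000518 (r,kernel):
  lvl0: tbl 0x3C, slot 1 ⇒ 0x50007 (P1/RW1/US1/PS0)
  lvl1: tbl 0x50, slot 15 ⇒ 0x30004 (P0/RW0/US1/PS0)
  ⇒ fault: PAGE_NOT_PRESENT  — 2 lookups

Entries read for #0: 4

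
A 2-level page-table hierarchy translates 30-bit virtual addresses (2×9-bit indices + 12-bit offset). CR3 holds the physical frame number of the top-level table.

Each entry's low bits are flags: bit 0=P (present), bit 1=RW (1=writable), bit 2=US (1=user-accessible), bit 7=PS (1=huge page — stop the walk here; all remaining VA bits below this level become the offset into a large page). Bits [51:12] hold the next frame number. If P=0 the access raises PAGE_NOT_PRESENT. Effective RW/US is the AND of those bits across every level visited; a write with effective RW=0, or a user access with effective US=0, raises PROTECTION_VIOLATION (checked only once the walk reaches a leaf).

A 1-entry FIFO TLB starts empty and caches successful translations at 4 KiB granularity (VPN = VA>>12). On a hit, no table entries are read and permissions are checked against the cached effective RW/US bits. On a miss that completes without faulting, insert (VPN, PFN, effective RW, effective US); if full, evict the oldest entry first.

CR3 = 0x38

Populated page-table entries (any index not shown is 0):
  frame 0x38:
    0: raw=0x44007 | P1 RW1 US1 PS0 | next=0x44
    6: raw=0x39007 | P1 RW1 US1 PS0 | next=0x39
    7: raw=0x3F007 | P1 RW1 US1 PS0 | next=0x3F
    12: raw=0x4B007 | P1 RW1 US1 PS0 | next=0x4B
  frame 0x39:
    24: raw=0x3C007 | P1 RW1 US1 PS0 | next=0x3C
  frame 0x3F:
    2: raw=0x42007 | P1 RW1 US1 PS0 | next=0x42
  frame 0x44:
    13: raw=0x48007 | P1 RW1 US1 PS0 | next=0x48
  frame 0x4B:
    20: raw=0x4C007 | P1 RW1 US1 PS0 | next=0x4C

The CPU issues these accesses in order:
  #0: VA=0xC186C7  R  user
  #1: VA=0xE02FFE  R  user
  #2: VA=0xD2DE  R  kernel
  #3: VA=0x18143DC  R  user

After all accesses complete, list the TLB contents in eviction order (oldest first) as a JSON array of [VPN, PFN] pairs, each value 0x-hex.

Per-access translation:
#0 VA=0xC186C7 (r,user):
  [0] read 0x38 idx=6: raw=0x39007 flags P=1 W=1 U=1 S=0
  [1] read 0x39 idx=24: raw=0x3C007 flags P=1 W=1 U=1 S=0
  ⇒ phys 0x3C6C7  [2 reads]
#1 VA=0xE02FFE (r,user):
  [0] read 0x38 idx=7: raw=0x3F007 flags P=1 W=1 U=1 S=0
  [1] read 0x3F idx=2: raw=0x42007 flags P=1 W=1 U=1 S=0
  ⇒ phys 0x42FFE  [2 reads]
#2 VA=0xD2DE (r,kernel):
  [0] read 0x38 idx=0: raw=0x44007 flags P=1 W=1 U=1 S=0
  [1] read 0x44 idx=13: raw=0x48007 flags P=1 W=1 U=1 S=0
  ⇒ phys 0x482DE  [2 reads]
#3 VA=0x18143DC (r,user):
  [0] read 0x38 idx=12: raw=0x4B007 flags P=1 W=1 U=1 S=0
  [1] read 0x4B idx=20: raw=0x4C007 flags P=1 W=1 U=1 S=0
  ⇒ phys 0x4C3DC  [2 reads]

TLB: [["0x1814", "0x4C"]]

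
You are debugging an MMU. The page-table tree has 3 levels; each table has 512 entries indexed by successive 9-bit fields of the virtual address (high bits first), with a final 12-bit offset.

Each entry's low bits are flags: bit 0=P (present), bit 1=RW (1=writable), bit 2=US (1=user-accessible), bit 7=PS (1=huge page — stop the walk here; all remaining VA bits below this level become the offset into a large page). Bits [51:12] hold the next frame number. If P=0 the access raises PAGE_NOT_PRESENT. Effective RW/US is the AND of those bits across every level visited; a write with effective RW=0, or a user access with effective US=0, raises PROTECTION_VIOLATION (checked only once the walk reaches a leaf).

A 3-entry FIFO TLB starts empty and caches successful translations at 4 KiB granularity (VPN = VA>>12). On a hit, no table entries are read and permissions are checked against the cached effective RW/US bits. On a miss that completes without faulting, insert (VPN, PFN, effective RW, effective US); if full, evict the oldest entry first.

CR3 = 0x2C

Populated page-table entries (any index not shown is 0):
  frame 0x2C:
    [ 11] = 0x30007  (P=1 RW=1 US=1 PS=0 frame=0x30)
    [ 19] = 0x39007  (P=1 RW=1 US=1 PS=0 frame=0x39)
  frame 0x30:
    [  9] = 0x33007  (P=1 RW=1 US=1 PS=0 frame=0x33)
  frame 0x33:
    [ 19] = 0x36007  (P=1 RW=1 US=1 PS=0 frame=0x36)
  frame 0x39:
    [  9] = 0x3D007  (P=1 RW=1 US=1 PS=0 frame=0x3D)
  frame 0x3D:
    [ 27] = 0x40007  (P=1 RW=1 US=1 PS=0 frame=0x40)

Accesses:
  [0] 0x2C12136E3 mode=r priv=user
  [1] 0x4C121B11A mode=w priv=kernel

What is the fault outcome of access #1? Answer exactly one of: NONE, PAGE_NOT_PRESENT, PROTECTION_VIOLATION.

Walk each access:
#0 VA=0x2C12136E3 (r,user):
  L0: frame=0x2C idx=11 entry=0x30007 [P=1 RW=1 US=1 PS=0]
  L1: frame=0x30 idx=9 entry=0x33007 [P=1 RW=1 US=1 PS=0]
  L2: frame=0x33 idx=19 entry=0x36007 [P=1 RW=1 US=1 PS=0]
  ✓ 0x366E3  — 3 lookups
#1 VA=0x4C121B11A (w,kernel):
  L0: frame=0x2C idx=19 entry=0x39007 [P=1 RW=1 US=1 PS=0]
  L1: frame=0x39 idx=9 entry=0x3D007 [P=1 RW=1 US=1 PS=0]
  L2: frame=0x3D idx=27 entry=0x40007 [P=1 RW=1 US=1 PS=0]
  ✓ 0x4011A  — 3 lookups

Access #1 fault: NONE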